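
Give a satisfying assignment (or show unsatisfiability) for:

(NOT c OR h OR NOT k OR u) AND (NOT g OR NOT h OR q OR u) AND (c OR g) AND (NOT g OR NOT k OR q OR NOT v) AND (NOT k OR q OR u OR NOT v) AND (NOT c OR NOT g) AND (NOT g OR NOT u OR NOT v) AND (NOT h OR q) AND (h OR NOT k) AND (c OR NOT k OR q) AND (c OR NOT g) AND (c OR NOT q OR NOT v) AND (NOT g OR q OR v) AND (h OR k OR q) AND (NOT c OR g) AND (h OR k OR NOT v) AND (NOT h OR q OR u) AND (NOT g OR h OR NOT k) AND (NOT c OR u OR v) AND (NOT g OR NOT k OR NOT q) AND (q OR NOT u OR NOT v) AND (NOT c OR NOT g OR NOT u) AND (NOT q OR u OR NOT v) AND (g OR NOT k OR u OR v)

Unsatisfiable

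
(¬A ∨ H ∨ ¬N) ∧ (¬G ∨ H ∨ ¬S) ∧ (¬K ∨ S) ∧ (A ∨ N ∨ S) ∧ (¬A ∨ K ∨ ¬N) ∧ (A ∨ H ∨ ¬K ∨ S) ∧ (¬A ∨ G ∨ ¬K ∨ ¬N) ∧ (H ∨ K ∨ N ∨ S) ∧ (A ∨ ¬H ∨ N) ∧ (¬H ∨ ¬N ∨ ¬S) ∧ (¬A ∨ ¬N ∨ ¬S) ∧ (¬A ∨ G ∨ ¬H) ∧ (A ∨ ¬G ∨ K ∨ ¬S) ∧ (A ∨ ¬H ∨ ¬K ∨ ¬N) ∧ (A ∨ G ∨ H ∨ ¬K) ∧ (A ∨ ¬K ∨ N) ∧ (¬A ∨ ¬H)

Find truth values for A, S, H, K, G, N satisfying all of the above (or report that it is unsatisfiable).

Set A = False.
Set S = False.
  then (¬K ∨ S) forces K = False.
  then (A ∨ N ∨ S) forces N = True.
Set H = False.
Set G = False.
All clauses satisfied.

A = False, S = False, H = False, K = False, G = False, N = True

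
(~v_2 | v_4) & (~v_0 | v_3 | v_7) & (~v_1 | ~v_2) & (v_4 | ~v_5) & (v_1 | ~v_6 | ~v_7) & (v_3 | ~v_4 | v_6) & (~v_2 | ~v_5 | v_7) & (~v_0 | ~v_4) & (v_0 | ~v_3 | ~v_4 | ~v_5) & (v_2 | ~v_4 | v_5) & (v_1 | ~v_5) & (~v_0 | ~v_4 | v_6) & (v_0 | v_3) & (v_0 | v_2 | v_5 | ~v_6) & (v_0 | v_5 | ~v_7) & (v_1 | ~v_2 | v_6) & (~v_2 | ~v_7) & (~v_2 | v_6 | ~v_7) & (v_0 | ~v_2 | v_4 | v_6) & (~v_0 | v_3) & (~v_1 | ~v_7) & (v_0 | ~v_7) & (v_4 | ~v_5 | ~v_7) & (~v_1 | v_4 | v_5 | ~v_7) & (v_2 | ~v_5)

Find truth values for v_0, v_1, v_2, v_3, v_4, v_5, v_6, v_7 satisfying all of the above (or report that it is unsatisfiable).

v_0: True; v_1: True; v_2: False; v_3: True; v_4: False; v_5: False; v_6: False; v_7: False

Set v_0 = True.
  then (~v_0 | ~v_4) forces v_4 = False.
  then (~v_0 | v_3) forces v_3 = True.
  then (~v_2 | v_4) forces v_2 = False.
  then (v_4 | ~v_5) forces v_5 = False.
Set v_1 = True.
  then (~v_1 | ~v_7) forces v_7 = False.
Set v_6 = False.
All clauses satisfied.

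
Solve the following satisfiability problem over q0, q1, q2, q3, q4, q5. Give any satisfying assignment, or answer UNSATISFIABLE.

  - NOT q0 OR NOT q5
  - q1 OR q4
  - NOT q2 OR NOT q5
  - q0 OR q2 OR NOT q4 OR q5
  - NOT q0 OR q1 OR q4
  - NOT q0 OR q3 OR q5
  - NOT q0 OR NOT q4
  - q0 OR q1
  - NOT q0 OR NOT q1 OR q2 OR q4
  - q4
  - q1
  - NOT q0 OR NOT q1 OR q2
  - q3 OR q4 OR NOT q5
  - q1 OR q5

q0: False, q1: True, q2: True, q3: True, q4: True, q5: False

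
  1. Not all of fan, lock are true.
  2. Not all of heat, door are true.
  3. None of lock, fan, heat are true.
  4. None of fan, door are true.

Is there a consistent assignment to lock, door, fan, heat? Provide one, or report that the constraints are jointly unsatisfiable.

lock = False, door = False, fan = False, heat = False

  (1) {fan, lock}: 0/2 true — not all ✓
  (2) {heat, door}: 0/2 true — not all ✓
  (3) {lock, fan, heat}: 0 true — none ✓
  (4) {fan, door}: 0 true — none ✓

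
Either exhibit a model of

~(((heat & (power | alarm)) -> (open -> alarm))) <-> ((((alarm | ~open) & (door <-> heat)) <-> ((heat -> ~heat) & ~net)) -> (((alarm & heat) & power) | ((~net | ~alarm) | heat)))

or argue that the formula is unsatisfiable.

heat=F; alarm=T; power=F; net=T; door=T; open=T

  ~(((heat & (power | alarm)) -> (open -> alarm))) <-> ((((alarm | ~open) & (door <-> heat)) <-> ((heat -> ~heat) & ~net)) -> (((alarm & heat) & power) | ((~net | ~alarm) | heat))) = True
    ~(((heat & (power | alarm)) -> (open -> alarm))) = False
      (heat & (power | alarm)) -> (open -> alarm) = True
        heat & (power | alarm) = False
          power | alarm = True
        open -> alarm = True
    (((alarm | ~open) & (door <-> heat)) <-> ((heat -> ~heat) & ~net)) -> (((alarm & heat) & power) | ((~net | ~alarm) | heat)) = False
      ((alarm | ~open) & (door <-> heat)) <-> ((heat -> ~heat) & ~net) = True
        (alarm | ~open) & (door <-> heat) = False
          alarm | ~open = True
            ~open = False
          door <-> heat = False
        (heat -> ~heat) & ~net = False
          heat -> ~heat = True
            ~heat = True
          ~net = False
      ((alarm & heat) & power) | ((~net | ~alarm) | heat) = False
        (alarm & heat) & power = False
          alarm & heat = False
        (~net | ~alarm) | heat = False
          ~net | ~alarm = False
            ~net = False
            ~alarm = False
The formula evaluates to True.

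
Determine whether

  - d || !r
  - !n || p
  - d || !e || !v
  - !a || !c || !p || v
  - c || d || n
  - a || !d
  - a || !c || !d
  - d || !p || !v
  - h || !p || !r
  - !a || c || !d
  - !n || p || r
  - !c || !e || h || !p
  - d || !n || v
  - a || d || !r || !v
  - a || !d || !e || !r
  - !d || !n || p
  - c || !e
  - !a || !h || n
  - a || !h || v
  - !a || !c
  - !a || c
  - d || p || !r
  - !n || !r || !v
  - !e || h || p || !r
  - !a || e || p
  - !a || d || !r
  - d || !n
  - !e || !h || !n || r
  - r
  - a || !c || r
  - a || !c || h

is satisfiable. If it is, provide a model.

Case r = True:
  (d || !r) forces d = True.
  (a || !d) forces a = True.
  (!a || c || !d) forces c = True.
  Clause (!a || !c) is falsified — contradiction.
Case r = False:
  Clause (r) is falsified — contradiction.
Both cases fail, so the formula is unsatisfiable.

The formula is unsatisfiable.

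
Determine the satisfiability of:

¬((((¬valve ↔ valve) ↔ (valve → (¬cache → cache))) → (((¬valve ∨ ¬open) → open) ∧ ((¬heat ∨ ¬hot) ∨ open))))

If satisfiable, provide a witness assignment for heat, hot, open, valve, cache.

heat = True; hot = False; open = False; valve = True; cache = False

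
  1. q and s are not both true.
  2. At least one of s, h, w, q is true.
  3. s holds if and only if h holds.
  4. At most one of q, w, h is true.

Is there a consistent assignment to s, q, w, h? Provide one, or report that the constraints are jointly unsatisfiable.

s = False, q = False, w = True, h = False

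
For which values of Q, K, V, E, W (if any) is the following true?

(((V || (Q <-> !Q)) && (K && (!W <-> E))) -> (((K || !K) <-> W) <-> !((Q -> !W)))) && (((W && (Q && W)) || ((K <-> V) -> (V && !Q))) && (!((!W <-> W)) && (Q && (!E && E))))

UNSATISFIABLE

Case E = True: the conjunct !E is False.
Case E = False: the conjunct E is False.
Both cases fail — unsatisfiable.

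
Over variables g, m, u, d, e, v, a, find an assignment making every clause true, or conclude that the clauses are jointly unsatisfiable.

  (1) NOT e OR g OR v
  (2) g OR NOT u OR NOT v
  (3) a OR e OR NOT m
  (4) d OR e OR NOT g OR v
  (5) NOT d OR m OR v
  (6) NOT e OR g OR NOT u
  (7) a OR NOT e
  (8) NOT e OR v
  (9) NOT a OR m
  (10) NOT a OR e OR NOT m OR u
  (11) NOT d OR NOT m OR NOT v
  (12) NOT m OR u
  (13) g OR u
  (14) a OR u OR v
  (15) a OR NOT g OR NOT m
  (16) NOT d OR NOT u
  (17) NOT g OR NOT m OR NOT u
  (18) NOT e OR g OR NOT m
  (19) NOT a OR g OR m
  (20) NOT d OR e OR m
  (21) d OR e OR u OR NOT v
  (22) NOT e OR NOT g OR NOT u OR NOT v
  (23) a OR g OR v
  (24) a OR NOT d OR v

Set g = False.
  then (g OR u) forces u = True.
  then (NOT d OR NOT u) forces d = False.
  then (g OR NOT u OR NOT v) forces v = False.
  then (NOT e OR g OR NOT u) forces e = False.
  then (a OR g OR v) forces a = True.
  then (NOT a OR m) forces m = True.
All clauses satisfied.

g = False; m = True; u = True; d = False; e = False; v = False; a = True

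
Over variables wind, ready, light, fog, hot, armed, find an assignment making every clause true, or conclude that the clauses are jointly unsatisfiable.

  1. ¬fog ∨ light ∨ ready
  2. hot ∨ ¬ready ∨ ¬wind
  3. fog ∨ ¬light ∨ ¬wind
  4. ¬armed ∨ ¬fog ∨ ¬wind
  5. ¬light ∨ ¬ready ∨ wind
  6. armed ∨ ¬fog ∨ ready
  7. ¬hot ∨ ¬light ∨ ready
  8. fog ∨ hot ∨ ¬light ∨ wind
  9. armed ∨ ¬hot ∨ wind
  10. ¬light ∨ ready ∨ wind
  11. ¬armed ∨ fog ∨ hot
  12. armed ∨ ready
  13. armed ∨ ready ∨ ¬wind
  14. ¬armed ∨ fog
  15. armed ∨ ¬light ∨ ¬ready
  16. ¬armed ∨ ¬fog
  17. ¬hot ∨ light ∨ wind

wind=F; ready=T; light=F; fog=F; hot=F; armed=F

Set wind = False.
Try ready = False:
  (¬light ∨ ready ∨ wind) forces light = False.
  (¬fog ∨ light ∨ ready) forces fog = False.
  (armed ∨ ready) forces armed = True.
  clause (¬armed ∨ fog) is falsified — backtrack.
So ready = True.
  then (¬light ∨ ¬ready ∨ wind) forces light = False.
  then (¬hot ∨ light ∨ wind) forces hot = False.
Set fog = False.
  then (¬armed ∨ fog ∨ hot) forces armed = False.
All clauses satisfied.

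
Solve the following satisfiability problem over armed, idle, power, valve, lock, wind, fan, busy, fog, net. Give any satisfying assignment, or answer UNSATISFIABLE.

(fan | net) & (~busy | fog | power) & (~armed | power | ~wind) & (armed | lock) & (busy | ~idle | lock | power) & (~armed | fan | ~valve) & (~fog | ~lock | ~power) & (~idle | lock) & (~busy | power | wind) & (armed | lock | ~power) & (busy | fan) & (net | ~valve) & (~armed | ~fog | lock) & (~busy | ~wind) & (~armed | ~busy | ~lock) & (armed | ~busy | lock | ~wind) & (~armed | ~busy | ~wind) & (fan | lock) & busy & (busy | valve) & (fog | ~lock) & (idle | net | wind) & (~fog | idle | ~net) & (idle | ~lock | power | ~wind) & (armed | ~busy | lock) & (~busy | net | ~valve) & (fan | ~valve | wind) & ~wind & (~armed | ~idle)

armed = True; idle = False; power = True; valve = True; lock = False; wind = False; fan = True; busy = True; fog = False; net = True

Unit clause (busy) forces busy = True.
Unit clause (~wind) forces wind = False.
In (~busy | power | wind) only power is left, so power = True.
Try armed = False:
  (armed | lock) forces lock = True.
  (~fog | ~lock | ~power) forces fog = False.
  clause (fog | ~lock) is falsified — backtrack.
So armed = True.
  then (~armed | ~busy | ~lock) forces lock = False.
  then (fan | lock) forces fan = True.
  then (~armed | ~idle) forces idle = False.
  then (~armed | ~fog | lock) forces fog = False.
  then (idle | net | wind) forces net = True.
Set valve = True.
All clauses satisfied.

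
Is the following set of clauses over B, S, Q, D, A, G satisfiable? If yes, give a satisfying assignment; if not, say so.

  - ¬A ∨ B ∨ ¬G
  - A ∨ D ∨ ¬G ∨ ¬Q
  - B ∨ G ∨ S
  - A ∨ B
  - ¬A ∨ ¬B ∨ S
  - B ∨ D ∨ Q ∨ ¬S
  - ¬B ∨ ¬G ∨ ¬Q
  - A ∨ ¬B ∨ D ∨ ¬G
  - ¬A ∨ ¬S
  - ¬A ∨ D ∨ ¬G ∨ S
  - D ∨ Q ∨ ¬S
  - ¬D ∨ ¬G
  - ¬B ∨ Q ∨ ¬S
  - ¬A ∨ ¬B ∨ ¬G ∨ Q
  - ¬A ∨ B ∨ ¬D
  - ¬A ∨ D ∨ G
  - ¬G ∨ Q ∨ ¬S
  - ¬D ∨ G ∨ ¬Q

B = True; S = False; Q = False; D = True; A = False; G = False

Try B = False:
  (A ∨ B) forces A = True.
  (¬A ∨ B ∨ ¬G) forces G = False.
  (B ∨ G ∨ S) forces S = True.
  clause (¬A ∨ ¬S) is falsified — backtrack.
So B = True.
Set S = False.
  then (¬A ∨ ¬B ∨ S) forces A = False.
Set Q = False.
Set D = True.
  then (¬D ∨ ¬G) forces G = False.
All clauses satisfied.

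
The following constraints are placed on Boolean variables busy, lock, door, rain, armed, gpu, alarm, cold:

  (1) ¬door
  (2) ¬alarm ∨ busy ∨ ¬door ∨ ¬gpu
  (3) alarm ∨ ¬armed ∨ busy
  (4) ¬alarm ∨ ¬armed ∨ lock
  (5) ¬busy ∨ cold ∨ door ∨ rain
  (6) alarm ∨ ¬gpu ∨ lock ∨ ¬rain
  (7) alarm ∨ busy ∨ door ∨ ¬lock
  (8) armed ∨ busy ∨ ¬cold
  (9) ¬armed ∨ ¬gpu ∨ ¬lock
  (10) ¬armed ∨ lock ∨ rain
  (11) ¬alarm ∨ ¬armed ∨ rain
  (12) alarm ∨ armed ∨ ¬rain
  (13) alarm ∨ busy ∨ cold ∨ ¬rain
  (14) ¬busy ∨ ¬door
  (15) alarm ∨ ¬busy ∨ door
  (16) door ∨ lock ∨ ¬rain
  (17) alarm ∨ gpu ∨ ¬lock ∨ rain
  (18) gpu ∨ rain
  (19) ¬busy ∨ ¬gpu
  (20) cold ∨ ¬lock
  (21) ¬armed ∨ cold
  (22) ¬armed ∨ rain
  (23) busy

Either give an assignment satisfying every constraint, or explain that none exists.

busy=T; lock=T; door=F; rain=T; armed=F; gpu=F; alarm=T; cold=T

Unit clause (¬door) forces door = False.
Unit clause (busy) forces busy = True.
In (alarm ∨ ¬busy ∨ door) only alarm is left, so alarm = True.
In (¬busy ∨ ¬gpu) only ¬gpu is left, so gpu = False.
In (gpu ∨ rain) only rain is left, so rain = True.
In (door ∨ lock ∨ ¬rain) only lock is left, so lock = True.
In (cold ∨ ¬lock) only cold is left, so cold = True.
Set armed = False.
All clauses satisfied.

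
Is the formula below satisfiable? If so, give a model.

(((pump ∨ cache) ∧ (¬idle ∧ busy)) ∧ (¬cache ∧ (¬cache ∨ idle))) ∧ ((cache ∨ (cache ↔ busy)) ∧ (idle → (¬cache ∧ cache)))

Case cache = True: the conjunct ¬cache is False.
Case cache = False: the formula simplifies to (pump ∧ (¬idle ∧ busy)) ∧ (¬busy ∧ ¬idle).
  busy = True: the conjunct ¬busy is False.
  busy = False: the conjunct busy is False.
Both cases fail — unsatisfiable.

Unsatisfiable — no assignment works.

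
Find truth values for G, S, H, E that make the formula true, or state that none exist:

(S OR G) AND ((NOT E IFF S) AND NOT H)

G = False; S = True; H = False; E = False

  S OR G = True
  (NOT E IFF S) AND NOT H = True
    NOT E IFF S = True
      NOT E = True
    NOT H = True
Both conjuncts True, so the formula holds.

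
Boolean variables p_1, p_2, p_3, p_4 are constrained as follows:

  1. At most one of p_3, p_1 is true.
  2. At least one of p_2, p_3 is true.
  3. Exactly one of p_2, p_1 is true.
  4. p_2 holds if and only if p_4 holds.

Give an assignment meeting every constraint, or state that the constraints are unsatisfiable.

p_1 = False, p_2 = True, p_3 = False, p_4 = True

  (1) {p_3, p_1}: 0 true — at most one ✓
  (2) {p_2, p_3}: 1 true — at least one ✓
  (3) {p_2, p_1}: 1 true — exactly one ✓
  (4) p_2=T, p_4=T — same ✓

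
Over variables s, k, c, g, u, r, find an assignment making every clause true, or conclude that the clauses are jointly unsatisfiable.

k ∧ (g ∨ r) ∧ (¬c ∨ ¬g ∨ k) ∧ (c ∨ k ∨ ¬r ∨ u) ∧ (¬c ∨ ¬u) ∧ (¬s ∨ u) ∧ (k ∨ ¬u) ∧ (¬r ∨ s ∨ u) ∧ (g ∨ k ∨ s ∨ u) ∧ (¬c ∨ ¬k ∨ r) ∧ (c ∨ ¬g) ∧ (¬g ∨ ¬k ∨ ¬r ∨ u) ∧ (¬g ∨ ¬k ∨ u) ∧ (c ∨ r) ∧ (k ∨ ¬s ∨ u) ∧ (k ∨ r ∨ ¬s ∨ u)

Unit clause (k) forces k = True.
Set s = False.
Try c = True:
  (¬c ∨ ¬u) forces u = False.
  (¬r ∨ s ∨ u) forces r = False.
  clause (¬c ∨ ¬k ∨ r) is falsified — backtrack.
So c = False.
  then (c ∨ ¬g) forces g = False.
  then (c ∨ r) forces r = True.
  then (¬r ∨ s ∨ u) forces u = True.
All clauses satisfied.

s = False; k = True; c = False; g = False; u = True; r = True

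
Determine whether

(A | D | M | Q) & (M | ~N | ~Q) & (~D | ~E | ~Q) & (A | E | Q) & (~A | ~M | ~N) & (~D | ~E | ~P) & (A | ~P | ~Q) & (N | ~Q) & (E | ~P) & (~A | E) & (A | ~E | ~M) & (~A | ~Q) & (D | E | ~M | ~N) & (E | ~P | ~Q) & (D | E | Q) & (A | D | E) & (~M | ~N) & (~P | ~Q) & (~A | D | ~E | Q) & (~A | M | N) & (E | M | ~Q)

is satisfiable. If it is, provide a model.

M: False; E: True; A: False; D: True; N: False; P: False; Q: False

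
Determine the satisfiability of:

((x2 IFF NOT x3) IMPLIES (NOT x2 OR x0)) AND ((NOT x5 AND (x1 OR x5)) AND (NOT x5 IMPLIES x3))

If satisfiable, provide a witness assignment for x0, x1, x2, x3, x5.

x0 = False; x1 = True; x2 = False; x3 = True; x5 = False

  (x2 IFF NOT x3) IMPLIES (NOT x2 OR x0) = True
    x2 IFF NOT x3 = True
      NOT x3 = False
    NOT x2 OR x0 = True
      NOT x2 = True
  (NOT x5 AND (x1 OR x5)) AND (NOT x5 IMPLIES x3) = True
    NOT x5 AND (x1 OR x5) = True
      NOT x5 = True
      x1 OR x5 = True
    NOT x5 IMPLIES x3 = True
      NOT x5 = True
Both conjuncts True, so the formula holds.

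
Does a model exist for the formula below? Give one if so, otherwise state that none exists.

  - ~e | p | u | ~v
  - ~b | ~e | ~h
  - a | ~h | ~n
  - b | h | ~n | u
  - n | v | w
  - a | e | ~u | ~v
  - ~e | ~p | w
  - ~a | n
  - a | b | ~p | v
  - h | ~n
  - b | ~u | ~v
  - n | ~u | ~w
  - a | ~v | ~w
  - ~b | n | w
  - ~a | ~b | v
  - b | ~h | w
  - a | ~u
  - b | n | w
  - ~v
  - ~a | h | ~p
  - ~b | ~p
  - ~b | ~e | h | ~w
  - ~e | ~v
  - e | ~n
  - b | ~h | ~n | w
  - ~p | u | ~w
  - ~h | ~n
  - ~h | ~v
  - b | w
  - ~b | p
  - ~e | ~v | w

Unit clause (~v) forces v = False.
Try n = True:
  (h | ~n) forces h = True.
  clause (~h | ~n) is falsified — backtrack.
So n = False.
  then (n | v | w) forces w = True.
  then (~a | n) forces a = False.
  then (n | ~u | ~w) forces u = False.
  then (~p | u | ~w) forces p = False.
  then (~b | p) forces b = False.
Set e = False.
Set h = False.
All clauses satisfied.

v: False; n: False; a: False; e: False; w: True; h: False; p: False; b: False; u: False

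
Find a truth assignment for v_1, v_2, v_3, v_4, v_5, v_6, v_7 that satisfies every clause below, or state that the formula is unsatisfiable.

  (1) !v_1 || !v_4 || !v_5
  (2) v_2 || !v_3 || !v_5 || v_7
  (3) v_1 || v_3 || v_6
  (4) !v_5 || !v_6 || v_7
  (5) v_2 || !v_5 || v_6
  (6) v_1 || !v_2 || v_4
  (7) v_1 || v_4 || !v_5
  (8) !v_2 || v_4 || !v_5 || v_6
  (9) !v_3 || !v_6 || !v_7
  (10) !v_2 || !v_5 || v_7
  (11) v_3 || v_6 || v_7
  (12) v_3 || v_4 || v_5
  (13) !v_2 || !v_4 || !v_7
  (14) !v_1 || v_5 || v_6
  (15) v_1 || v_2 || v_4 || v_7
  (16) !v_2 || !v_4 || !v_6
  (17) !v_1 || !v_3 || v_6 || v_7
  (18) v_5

v_1 = True; v_2 = False; v_3 = False; v_4 = False; v_5 = True; v_6 = True; v_7 = True

Unit clause (v_5) forces v_5 = True.
Set v_1 = True.
  then (!v_1 || !v_4 || !v_5) forces v_4 = False.
Set v_2 = False.
  then (v_2 || !v_5 || v_6) forces v_6 = True.
  then (!v_5 || !v_6 || v_7) forces v_7 = True.
  then (!v_3 || !v_6 || !v_7) forces v_3 = False.
All clauses satisfied.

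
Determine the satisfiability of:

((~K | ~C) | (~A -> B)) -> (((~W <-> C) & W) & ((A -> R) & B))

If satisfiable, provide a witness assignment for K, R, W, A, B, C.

K: False, R: True, W: True, A: False, B: True, C: False

  ((~K | ~C) | (~A -> B)) -> (((~W <-> C) & W) & ((A -> R) & B)) = True
    (~K | ~C) | (~A -> B) = True
      ~K | ~C = True
        ~K = True
        ~C = True
      ~A -> B = True
        ~A = True
    ((~W <-> C) & W) & ((A -> R) & B) = True
      (~W <-> C) & W = True
        ~W <-> C = True
          ~W = False
      (A -> R) & B = True
        A -> R = True
The formula evaluates to True.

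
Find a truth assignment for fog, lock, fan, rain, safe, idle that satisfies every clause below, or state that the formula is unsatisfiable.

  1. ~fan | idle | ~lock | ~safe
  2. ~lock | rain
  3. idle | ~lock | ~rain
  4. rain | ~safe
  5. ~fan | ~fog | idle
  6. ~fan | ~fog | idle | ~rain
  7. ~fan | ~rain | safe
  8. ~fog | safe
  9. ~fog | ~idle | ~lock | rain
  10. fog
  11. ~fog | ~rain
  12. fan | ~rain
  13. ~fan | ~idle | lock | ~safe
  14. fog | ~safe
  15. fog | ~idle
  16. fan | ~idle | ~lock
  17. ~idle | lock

The formula is unsatisfiable.

Case fog = True:
  (~fog | safe) forces safe = True.
  (rain | ~safe) forces rain = True.
  Clause (~fog | ~rain) is falsified — contradiction.
Case fog = False:
  Clause (fog) is falsified — contradiction.
Both cases fail, so the formula is unsatisfiable.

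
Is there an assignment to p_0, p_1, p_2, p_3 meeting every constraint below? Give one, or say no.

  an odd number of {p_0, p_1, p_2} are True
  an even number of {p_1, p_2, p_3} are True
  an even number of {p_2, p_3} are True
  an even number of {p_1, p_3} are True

p_0: True, p_1: False, p_2: False, p_3: False

{p_0, p_1, p_2}: 1 true → odd ✓
{p_1, p_2, p_3}: 0 true → even ✓
{p_2, p_3}: 0 true → even ✓
{p_1, p_3}: 0 true → even ✓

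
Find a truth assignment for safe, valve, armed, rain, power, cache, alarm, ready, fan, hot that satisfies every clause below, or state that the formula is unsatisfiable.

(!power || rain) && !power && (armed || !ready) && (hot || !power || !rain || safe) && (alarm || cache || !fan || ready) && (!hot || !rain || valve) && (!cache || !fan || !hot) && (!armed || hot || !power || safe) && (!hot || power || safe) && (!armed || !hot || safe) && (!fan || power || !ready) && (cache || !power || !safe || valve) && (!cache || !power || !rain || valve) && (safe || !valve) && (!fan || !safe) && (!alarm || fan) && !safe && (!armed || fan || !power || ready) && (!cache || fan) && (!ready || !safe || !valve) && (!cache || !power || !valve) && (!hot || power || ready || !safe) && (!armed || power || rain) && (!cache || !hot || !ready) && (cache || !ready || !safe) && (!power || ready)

Unit clause (!power) forces power = False.
Unit clause (!safe) forces safe = False.
In (!hot || power || safe) only !hot is left, so hot = False.
In (safe || !valve) only !valve is left, so valve = False.
Set armed = False.
  then (armed || !ready) forces ready = False.
Set rain = True.
Set cache = True.
  then (!cache || fan) forces fan = True.
Set alarm = True.
All clauses satisfied.

safe=F, valve=F, armed=F, rain=T, power=F, cache=T, alarm=T, ready=F, fan=T, hot=F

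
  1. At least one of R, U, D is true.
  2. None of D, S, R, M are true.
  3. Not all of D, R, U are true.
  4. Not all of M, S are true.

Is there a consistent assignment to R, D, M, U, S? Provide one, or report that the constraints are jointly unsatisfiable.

R=F, D=F, M=F, U=T, S=F

  (1) {R, U, D}: 1 true — at least one ✓
  (2) {D, S, R, M}: 0 true — none ✓
  (3) {D, R, U}: 1/3 true — not all ✓
  (4) {M, S}: 0/2 true — not all ✓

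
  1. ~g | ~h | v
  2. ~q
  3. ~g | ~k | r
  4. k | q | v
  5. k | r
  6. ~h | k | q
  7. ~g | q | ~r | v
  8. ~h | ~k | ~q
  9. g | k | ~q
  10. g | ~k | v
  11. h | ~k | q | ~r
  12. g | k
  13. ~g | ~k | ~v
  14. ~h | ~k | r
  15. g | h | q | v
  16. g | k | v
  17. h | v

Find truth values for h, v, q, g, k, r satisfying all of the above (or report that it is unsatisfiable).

Unit clause (~q) forces q = False.
Set h = False.
  then (h | v) forces v = True.
Set g = True.
  then (~g | ~k | ~v) forces k = False.
  then (k | r) forces r = True.
All clauses satisfied.

h = False; v = True; q = False; g = True; k = False; r = True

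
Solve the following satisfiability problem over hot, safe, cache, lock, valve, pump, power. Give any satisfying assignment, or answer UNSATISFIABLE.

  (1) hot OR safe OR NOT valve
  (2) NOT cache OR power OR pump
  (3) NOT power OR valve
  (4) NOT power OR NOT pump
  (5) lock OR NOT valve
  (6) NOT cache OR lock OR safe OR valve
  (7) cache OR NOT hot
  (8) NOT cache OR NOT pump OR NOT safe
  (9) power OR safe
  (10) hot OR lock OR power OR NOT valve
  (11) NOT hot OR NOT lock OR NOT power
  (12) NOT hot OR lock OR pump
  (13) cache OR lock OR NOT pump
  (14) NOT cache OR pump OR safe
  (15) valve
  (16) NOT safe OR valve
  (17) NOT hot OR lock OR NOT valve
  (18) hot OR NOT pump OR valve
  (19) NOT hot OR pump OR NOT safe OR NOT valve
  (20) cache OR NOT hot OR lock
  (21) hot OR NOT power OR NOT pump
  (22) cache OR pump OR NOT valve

hot: False, safe: True, cache: True, lock: True, valve: True, pump: False, power: True

Unit clause (valve) forces valve = True.
In (lock OR NOT valve) only lock is left, so lock = True.
Try hot = True:
  (cache OR NOT hot) forces cache = True.
  (NOT hot OR NOT lock OR NOT power) forces power = False.
  (NOT cache OR power OR pump) forces pump = True.
  (NOT cache OR NOT pump OR NOT safe) forces safe = False.
  clause (power OR safe) is falsified — backtrack.
So hot = False.
  then (hot OR safe OR NOT valve) forces safe = True.
Set cache = True.
  then (NOT cache OR NOT pump OR NOT safe) forces pump = False.
  then (NOT cache OR power OR pump) forces power = True.
All clauses satisfied.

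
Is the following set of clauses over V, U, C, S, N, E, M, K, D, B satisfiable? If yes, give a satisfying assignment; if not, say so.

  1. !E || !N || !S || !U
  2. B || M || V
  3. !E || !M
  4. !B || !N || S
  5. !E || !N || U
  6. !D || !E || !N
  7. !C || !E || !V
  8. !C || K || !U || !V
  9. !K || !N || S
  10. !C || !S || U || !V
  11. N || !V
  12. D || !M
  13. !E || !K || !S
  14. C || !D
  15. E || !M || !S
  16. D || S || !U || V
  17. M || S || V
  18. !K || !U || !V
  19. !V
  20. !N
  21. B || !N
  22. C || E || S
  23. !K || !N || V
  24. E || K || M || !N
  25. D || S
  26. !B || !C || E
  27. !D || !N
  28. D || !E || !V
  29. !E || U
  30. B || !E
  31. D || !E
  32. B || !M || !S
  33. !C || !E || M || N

Unit clause (!V) forces V = False.
Unit clause (!N) forces N = False.
Set U = False.
  then (!E || U) forces E = False.
Set C = True.
  then (!B || !C || E) forces B = False.
  then (B || M || V) forces M = True.
  then (D || !M) forces D = True.
  then (E || !M || !S) forces S = False.
Set K = False.
All clauses satisfied.

V = False, U = False, C = True, S = False, N = False, E = False, M = True, K = False, D = True, B = False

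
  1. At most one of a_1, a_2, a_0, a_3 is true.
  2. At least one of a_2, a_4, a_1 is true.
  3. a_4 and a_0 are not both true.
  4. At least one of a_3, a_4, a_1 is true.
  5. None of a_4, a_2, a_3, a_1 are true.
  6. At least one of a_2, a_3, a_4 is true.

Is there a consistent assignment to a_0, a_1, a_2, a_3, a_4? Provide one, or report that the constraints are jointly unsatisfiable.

Case a_1 = True:
  Constraint (5) is violated (a_1=T) — contradiction.
Case a_1 = False:
  (5) forces a_4 = False.
  (2) with a_4=F, a_1=F forces a_2 = True.
  Constraint (5) is violated (a_2=T) — contradiction.
Both cases fail — unsatisfiable.

The formula is unsatisfiable.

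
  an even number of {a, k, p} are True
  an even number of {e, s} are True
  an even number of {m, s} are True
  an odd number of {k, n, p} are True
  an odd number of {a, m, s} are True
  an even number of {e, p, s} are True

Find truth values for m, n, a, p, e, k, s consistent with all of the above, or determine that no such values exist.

m = False; n = False; a = True; p = False; e = False; k = True; s = False

{a, k, p}: 2 true → even ✓
{e, s}: 0 true → even ✓
{m, s}: 0 true → even ✓
{k, n, p}: 1 true → odd ✓
{a, m, s}: 1 true → odd ✓
{e, p, s}: 0 true → even ✓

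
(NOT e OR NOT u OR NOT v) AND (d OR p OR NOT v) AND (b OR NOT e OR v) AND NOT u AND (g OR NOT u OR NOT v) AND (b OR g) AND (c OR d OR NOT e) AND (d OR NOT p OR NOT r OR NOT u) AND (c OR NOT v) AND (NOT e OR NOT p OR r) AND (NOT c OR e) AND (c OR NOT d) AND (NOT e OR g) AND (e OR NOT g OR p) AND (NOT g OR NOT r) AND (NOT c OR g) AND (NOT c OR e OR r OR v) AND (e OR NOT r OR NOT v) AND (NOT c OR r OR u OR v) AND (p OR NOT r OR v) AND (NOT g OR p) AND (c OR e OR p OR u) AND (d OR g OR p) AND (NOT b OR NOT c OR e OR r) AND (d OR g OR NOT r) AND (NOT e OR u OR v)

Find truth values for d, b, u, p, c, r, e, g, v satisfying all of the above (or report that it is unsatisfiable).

d=F, b=T, u=F, p=T, c=F, r=F, e=F, g=F, v=F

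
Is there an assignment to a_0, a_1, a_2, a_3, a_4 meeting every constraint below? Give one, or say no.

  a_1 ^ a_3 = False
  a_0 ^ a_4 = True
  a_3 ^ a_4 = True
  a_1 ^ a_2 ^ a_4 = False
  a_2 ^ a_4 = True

a_0=T; a_1=T; a_2=T; a_3=T; a_4=F

a_1 ^ a_3 = T ^ T = False ✓
a_0 ^ a_4 = T ^ F = True ✓
a_3 ^ a_4 = T ^ F = True ✓
a_1 ^ a_2 ^ a_4 = T ^ T ^ F = False ✓
a_2 ^ a_4 = T ^ F = True ✓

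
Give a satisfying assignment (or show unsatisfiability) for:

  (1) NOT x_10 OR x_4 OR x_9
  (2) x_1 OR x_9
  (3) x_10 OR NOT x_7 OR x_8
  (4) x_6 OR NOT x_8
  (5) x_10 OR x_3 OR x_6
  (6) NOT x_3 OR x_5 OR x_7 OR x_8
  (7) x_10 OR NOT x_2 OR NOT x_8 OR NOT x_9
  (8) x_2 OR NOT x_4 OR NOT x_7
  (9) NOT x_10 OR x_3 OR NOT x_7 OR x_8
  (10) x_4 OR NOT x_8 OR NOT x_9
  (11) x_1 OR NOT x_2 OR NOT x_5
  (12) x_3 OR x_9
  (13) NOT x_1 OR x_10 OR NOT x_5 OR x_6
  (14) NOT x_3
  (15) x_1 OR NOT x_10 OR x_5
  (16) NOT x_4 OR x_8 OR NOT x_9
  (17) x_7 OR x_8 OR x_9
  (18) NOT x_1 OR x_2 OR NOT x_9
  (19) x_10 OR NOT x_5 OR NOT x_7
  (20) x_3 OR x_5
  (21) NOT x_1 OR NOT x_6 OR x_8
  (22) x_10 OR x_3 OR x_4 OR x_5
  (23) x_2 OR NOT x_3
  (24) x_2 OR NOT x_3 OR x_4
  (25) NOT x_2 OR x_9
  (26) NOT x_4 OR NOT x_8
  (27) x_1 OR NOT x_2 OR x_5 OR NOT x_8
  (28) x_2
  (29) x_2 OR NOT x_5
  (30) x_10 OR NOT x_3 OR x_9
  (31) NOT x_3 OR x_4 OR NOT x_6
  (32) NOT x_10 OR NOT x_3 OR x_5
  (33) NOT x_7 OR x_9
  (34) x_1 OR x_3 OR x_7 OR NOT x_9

x_1=T; x_2=T; x_3=F; x_4=F; x_5=T; x_6=F; x_7=F; x_8=F; x_9=T; x_10=T

Unit clause (NOT x_3) forces x_3 = False.
In (x_3 OR x_5) only x_5 is left, so x_5 = True.
Unit clause (x_2) forces x_2 = True.
In (x_1 OR NOT x_2 OR NOT x_5) only x_1 is left, so x_1 = True.
In (x_3 OR x_9) only x_9 is left, so x_9 = True.
Try x_4 = True:
  (NOT x_4 OR x_8 OR NOT x_9) forces x_8 = True.
  clause (NOT x_4 OR NOT x_8) is falsified — backtrack.
So x_4 = False.
  then (x_4 OR NOT x_8 OR NOT x_9) forces x_8 = False.
  then (NOT x_1 OR NOT x_6 OR x_8) forces x_6 = False.
  then (x_10 OR x_3 OR x_6) forces x_10 = True.
  then (NOT x_10 OR x_3 OR NOT x_7 OR x_8) forces x_7 = False.
All clauses satisfied.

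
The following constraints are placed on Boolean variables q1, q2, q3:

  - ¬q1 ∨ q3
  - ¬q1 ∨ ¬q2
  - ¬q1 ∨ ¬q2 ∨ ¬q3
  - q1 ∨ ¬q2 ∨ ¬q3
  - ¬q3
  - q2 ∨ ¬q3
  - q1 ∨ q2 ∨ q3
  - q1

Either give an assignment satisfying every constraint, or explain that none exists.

Unsatisfiable — no assignment works.

Case q1 = True:
  (¬q1 ∨ q3) forces q3 = True.
  Clause (¬q3) is falsified — contradiction.
Case q1 = False:
  Clause (q1) is falsified — contradiction.
Both cases fail, so the formula is unsatisfiable.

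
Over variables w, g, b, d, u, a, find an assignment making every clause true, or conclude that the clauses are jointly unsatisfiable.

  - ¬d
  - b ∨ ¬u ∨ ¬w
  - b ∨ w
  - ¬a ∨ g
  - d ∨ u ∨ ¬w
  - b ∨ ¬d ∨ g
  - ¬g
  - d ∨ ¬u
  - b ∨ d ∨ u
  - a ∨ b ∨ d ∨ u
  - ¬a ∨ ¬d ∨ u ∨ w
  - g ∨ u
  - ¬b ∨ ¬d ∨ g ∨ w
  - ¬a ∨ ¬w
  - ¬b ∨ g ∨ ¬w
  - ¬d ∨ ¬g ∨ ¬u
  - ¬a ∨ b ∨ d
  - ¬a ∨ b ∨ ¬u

Case g = True:
  Clause (¬g) is falsified — contradiction.
Case g = False:
  (¬d) forces d = False.
  (¬a ∨ g) forces a = False.
  (d ∨ ¬u) forces u = False.
  Clause (g ∨ u) is falsified — contradiction.
Both cases fail, so the formula is unsatisfiable.

UNSATISFIABLE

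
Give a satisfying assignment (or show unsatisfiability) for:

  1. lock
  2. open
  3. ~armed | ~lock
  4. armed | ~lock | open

armed = False, lock = True, open = True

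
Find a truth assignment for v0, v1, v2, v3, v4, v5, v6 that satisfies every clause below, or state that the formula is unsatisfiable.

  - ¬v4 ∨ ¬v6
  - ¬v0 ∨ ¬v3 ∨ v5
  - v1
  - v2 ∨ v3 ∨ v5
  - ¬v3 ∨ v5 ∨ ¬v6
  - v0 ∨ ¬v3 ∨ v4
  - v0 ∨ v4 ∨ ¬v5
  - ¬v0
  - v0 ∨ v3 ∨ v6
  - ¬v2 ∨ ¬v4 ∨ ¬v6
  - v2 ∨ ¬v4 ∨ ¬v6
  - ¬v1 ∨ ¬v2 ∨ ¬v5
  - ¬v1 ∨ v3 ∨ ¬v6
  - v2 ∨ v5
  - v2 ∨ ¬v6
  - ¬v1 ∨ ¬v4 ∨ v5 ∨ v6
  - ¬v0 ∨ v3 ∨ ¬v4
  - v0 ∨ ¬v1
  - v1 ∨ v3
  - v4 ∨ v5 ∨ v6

Case v0 = True:
  Clause (¬v0) is falsified — contradiction.
Case v0 = False:
  (v1) forces v1 = True.
  Clause (v0 ∨ ¬v1) is falsified — contradiction.
Both cases fail, so the formula is unsatisfiable.

Unsatisfiable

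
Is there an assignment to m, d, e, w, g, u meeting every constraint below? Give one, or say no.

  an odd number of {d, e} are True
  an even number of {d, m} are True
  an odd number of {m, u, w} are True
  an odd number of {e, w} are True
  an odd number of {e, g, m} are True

m: True; d: True; e: False; w: True; g: False; u: True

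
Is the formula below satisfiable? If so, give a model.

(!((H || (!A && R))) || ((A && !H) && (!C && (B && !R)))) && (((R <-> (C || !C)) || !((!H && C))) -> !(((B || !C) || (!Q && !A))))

A=T, H=F, B=F, R=F, Q=T, C=T

  !((H || (!A && R))) || ((A && !H) && (!C && (B && !R))) = True
    !((H || (!A && R))) = True
      H || (!A && R) = False
        !A && R = False
          !A = False
    (A && !H) && (!C && (B && !R)) = False
      A && !H = True
        !H = True
      !C && (B && !R) = False
        !C = False
        B && !R = False
          !R = True
  ((R <-> (C || !C)) || !((!H && C))) -> !(((B || !C) || (!Q && !A))) = True
    (R <-> (C || !C)) || !((!H && C)) = False
      R <-> (C || !C) = False
        C || !C = True
          !C = False
      !((!H && C)) = False
        !H && C = True
          !H = True
    !(((B || !C) || (!Q && !A))) = True
      (B || !C) || (!Q && !A) = False
        B || !C = False
          !C = False
        !Q && !A = False
          !Q = False
          !A = False
Both conjuncts True, so the formula holds.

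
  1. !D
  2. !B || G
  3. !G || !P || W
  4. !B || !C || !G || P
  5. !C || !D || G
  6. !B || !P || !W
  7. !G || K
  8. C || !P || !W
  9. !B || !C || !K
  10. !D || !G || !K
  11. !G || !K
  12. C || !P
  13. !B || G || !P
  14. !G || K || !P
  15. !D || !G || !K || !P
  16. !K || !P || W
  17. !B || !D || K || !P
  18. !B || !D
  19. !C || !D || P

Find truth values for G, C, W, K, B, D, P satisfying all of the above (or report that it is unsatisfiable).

Unit clause (!D) forces D = False.
Try G = True:
  (!G || K) forces K = True.
  clause (!G || !K) is falsified — backtrack.
So G = False.
  then (!B || G) forces B = False.
Set C = True.
Set W = True.
Set K = True.
Set P = False.
All clauses satisfied.

G = False, C = True, W = True, K = True, B = False, D = False, P = False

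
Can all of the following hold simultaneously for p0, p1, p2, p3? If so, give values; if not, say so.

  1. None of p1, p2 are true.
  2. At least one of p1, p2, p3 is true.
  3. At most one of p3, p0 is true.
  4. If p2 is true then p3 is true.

p0: False; p1: False; p2: False; p3: True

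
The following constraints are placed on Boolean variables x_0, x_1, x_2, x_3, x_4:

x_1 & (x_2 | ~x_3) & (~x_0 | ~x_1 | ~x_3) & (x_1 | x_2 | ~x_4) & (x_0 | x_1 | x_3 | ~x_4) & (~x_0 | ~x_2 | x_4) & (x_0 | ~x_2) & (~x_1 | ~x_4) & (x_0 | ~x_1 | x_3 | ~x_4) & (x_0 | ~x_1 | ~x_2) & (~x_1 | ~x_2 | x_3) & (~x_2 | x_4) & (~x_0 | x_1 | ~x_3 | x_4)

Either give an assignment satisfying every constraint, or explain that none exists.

x_0 = False, x_1 = True, x_2 = False, x_3 = False, x_4 = False

Unit clause (x_1) forces x_1 = True.
In (~x_1 | ~x_4) only ~x_4 is left, so x_4 = False.
In (~x_2 | x_4) only ~x_2 is left, so x_2 = False.
In (x_2 | ~x_3) only ~x_3 is left, so x_3 = False.
Set x_0 = False.
All clauses satisfied.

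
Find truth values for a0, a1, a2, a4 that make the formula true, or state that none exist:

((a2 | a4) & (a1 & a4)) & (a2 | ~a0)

a0 = False, a1 = True, a2 = False, a4 = True

  (a2 | a4) & (a1 & a4) = True
    a2 | a4 = True
    a1 & a4 = True
  a2 | ~a0 = True
    ~a0 = True
Both conjuncts True, so the formula holds.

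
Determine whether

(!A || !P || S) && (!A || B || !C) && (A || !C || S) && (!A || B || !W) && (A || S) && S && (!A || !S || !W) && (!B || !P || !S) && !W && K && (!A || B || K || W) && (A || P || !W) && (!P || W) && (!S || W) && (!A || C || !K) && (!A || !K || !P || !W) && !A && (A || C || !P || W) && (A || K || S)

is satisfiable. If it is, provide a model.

Unsatisfiable — no assignment works.

Case S = True:
  (!W) forces W = False.
  Clause (!S || W) is falsified — contradiction.
Case S = False:
  Clause (S) is falsified — contradiction.
Both cases fail, so the formula is unsatisfiable.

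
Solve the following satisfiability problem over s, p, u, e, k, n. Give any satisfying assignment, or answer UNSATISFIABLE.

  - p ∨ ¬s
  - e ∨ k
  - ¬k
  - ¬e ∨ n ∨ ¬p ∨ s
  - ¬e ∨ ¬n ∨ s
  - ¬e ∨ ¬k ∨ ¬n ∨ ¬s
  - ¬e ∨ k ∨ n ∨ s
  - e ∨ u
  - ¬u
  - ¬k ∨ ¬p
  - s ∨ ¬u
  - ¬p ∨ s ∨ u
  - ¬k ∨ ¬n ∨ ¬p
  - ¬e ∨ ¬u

s = True, p = True, u = False, e = True, k = False, n = False

Unit clause (¬k) forces k = False.
Unit clause (¬u) forces u = False.
In (e ∨ k) only e is left, so e = True.
Try s = False:
  (¬e ∨ ¬n ∨ s) forces n = False.
  clause (¬e ∨ k ∨ n ∨ s) is falsified — backtrack.
So s = True.
  then (p ∨ ¬s) forces p = True.
Set n = False.
All clauses satisfied.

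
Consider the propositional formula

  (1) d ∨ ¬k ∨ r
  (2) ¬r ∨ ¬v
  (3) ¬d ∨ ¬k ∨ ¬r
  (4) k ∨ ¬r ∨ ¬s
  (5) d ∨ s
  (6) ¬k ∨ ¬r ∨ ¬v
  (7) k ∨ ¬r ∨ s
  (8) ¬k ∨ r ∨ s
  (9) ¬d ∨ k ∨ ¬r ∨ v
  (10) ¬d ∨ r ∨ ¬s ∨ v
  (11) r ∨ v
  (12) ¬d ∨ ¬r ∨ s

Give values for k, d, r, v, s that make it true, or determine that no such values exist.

Set k = False.
Set d = True.
Try r = True:
  (¬r ∨ ¬v) forces v = False.
  clause (¬d ∨ k ∨ ¬r ∨ v) is falsified — backtrack.
So r = False.
  then (r ∨ v) forces v = True.
Set s = True.
All clauses satisfied.

k = False, d = True, r = False, v = True, s = True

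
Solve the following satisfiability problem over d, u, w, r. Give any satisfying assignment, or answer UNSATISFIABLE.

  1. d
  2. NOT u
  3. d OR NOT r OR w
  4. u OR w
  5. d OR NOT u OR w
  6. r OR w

Unit clause (d) forces d = True.
Unit clause (NOT u) forces u = False.
In (u OR w) only w is left, so w = True.
Set r = False.
Check each clause:
  (d): d holds.
  (NOT u): NOT u holds.
  (d OR NOT r OR w): d holds.
  (u OR w): w holds.
  (d OR NOT u OR w): d holds.
  (r OR w): w holds.
All clauses satisfied.

d: True, u: False, w: True, r: False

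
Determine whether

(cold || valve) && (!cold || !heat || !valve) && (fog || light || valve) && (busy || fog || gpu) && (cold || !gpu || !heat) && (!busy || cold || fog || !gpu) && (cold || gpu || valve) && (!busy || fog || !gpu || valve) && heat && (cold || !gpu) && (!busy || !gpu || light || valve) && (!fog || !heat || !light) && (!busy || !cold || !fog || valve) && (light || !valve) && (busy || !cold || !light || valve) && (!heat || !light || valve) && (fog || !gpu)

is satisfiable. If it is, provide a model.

gpu = False; valve = True; cold = False; light = True; busy = True; fog = False; heat = True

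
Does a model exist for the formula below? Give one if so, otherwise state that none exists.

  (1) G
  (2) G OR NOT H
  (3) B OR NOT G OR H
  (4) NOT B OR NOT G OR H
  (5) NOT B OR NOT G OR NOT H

Unit clause (G) forces G = True.
Try B = True:
  (NOT B OR NOT G OR H) forces H = True.
  clause (NOT B OR NOT G OR NOT H) is falsified — backtrack.
So B = False.
  then (B OR NOT G OR H) forces H = True.
Check each clause:
  (G): G holds.
  (G OR NOT H): G holds.
  (B OR NOT G OR H): H holds.
  (NOT B OR NOT G OR H): NOT B holds.
  (NOT B OR NOT G OR NOT H): NOT B holds.
All clauses satisfied.

G = True, B = False, H = True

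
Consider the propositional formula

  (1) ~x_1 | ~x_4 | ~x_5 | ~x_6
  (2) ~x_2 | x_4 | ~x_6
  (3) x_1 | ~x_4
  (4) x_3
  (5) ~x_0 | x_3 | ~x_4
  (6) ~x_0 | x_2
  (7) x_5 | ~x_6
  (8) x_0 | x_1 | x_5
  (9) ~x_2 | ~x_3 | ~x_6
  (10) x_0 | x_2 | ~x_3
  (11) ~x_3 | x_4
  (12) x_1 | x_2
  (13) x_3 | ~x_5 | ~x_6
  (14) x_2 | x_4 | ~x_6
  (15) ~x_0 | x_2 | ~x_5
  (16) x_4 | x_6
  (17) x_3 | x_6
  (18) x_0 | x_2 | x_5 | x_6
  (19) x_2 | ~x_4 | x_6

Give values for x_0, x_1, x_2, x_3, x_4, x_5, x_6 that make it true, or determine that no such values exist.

x_0 = False; x_1 = True; x_2 = True; x_3 = True; x_4 = True; x_5 = False; x_6 = False

Unit clause (x_3) forces x_3 = True.
In (~x_3 | x_4) only x_4 is left, so x_4 = True.
In (x_1 | ~x_4) only x_1 is left, so x_1 = True.
Set x_0 = False.
  then (x_0 | x_2 | ~x_3) forces x_2 = True.
  then (~x_2 | ~x_3 | ~x_6) forces x_6 = False.
Set x_5 = False.
All clauses satisfied.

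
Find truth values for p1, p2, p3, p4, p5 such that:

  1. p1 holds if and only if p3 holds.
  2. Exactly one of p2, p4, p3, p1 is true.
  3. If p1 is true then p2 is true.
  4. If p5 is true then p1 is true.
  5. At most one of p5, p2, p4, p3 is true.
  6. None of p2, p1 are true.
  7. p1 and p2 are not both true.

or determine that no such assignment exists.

p1=F, p2=F, p3=F, p4=T, p5=F

  (1) p1=F, p3=F — same ✓
  (2) {p2, p4, p3, p1}: 1 true — exactly one ✓
  (3) p1=F ⇒ p2: vacuous ✓
  (4) p5=F ⇒ p1: vacuous ✓
  (5) {p5, p2, p4, p3}: 1 true — at most one ✓
  (6) {p2, p1}: 0 true — none ✓
  (7) p1=F, p2=F — not both ✓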